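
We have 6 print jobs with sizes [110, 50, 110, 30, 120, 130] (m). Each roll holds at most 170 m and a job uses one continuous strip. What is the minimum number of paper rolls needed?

Total = 130 + 120 + 110 + 110 + 50 + 30 = 550 m.
Lower bound: ⌈550/170⌉ = 4 paper rolls.
A packing using 4 paper rolls:
  roll 1: 130 + 30 = 160
  roll 2: 120 + 50 = 170
  roll 3: 110 = 110
  roll 4: 110 = 110
This matches the lower bound, so 4 is optimal.

4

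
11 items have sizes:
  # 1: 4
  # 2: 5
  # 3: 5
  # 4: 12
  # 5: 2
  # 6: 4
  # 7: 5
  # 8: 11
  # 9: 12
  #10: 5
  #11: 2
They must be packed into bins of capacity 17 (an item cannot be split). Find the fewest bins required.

Total = 12 + 12 + 11 + 5 + 5 + 5 + 5 + 4 + 4 + 2 + 2 = 67.
Lower bound: ⌈67/17⌉ = 4 bins.
A packing using 4 bins:
  bin 1: 12 + 5 = 17
  bin 2: 12 + 5 = 17
  bin 3: 11 + 5 = 16
  bin 4: 5 + 4 + 4 + 2 + 2 = 17
This matches the lower bound, so 4 is optimal.

4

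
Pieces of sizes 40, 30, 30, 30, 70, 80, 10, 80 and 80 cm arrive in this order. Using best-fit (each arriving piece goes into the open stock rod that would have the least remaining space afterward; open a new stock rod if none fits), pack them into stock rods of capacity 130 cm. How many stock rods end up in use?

  40 → stock rod 1 (new)  [load 40/130]
  30 → stock rod 1  [load 70/130]
  30 → stock rod 1  [load 100/130]
  30 → stock rod 1  [load 130/130]
  70 → stock rod 2 (new)  [load 70/130]
  80 → stock rod 3 (new)  [load 80/130]
  10 → stock rod 3  [load 90/130]
  80 → stock rod 4 (new)  [load 80/130]
  80 → stock rod 5 (new)  [load 80/130]
5 stock rods opened.

5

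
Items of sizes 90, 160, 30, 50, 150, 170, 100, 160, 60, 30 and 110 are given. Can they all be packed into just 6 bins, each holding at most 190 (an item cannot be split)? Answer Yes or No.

Total = 1110; ⌈1110/190⌉ = 6.
The bound of 6 does not rule out 6, but exhaustive search shows no assignment into 6 bins of capacity 190 exists — the minimum is 7.

No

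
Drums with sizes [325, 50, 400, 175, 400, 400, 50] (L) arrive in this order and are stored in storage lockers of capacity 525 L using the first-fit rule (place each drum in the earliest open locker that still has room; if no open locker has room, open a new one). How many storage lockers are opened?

  325 → locker 1 (new)  [load 325/525]
  50 → locker 1  [load 375/525]
  400 → locker 2 (new)  [load 400/525]
  175 → locker 3 (new)  [load 175/525]
  400 → locker 4 (new)  [load 400/525]
  400 → locker 5 (new)  [load 400/525]
  50 → locker 1  [load 425/525]
5 storage lockers opened.

5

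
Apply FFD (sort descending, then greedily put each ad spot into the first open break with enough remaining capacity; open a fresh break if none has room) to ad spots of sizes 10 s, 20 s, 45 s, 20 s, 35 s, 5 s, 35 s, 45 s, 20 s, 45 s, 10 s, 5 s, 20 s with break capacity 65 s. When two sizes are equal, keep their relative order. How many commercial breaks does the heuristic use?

Sorted descending: 45, 45, 45, 35, 35, 20, 20, 20, 20, 10, 10, 5, 5.
  45 → break 1 (new)  [load 45/65]
  45 → break 2 (new)  [load 45/65]
  45 → break 3 (new)  [load 45/65]
  35 → break 4 (new)  [load 35/65]
  35 → break 5 (new)  [load 35/65]
  20 → break 1  [load 65/65]
  20 → break 2  [load 65/65]
  20 → break 3  [load 65/65]
  20 → break 4  [load 55/65]
  10 → break 4  [load 65/65]
  10 → break 5  [load 45/65]
  5 → break 5  [load 50/65]
  5 → break 5  [load 55/65]
5 commercial breaks opened.

5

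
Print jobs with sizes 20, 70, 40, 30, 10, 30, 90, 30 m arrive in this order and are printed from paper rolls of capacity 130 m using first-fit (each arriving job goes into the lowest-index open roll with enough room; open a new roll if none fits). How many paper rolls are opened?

3

  20 → roll 1 (new)  [load 20/130]
  70 → roll 1  [load 90/130]
  40 → roll 1  [load 130/130]
  30 → roll 2 (new)  [load 30/130]
  10 → roll 2  [load 40/130]
  30 → roll 2  [load 70/130]
  90 → roll 3 (new)  [load 90/130]
  30 → roll 2  [load 100/130]
3 paper rolls opened.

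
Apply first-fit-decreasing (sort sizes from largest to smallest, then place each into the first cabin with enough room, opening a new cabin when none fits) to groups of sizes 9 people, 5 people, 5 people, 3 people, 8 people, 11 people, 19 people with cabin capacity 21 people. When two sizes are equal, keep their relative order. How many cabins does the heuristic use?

Sorted descending: 19, 11, 9, 8, 5, 5, 3.
  19 → cabin 1 (new)  [load 19/21]
  11 → cabin 2 (new)  [load 11/21]
  9 → cabin 2  [load 20/21]
  8 → cabin 3 (new)  [load 8/21]
  5 → cabin 3  [load 13/21]
  5 → cabin 3  [load 18/21]
  3 → cabin 3  [load 21/21]
3 cabins opened.

3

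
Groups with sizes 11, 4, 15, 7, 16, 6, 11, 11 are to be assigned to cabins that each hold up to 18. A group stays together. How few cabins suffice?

5

Total = 16 + 15 + 11 + 11 + 11 + 7 + 6 + 4 = 81.
Lower bound: ⌈81/18⌉ = 5 cabins.
A packing using 5 cabins:
  cabin 1: 16 = 16
  cabin 2: 15 = 15
  cabin 3: 11 + 7 = 18
  cabin 4: 11 + 6 = 17
  cabin 5: 11 + 4 = 15
This matches the lower bound, so 5 is optimal.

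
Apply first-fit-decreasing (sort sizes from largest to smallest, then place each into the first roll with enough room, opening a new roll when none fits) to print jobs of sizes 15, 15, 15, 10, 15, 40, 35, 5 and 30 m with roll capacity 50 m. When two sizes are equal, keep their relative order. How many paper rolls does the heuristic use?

Sorted descending: 40, 35, 30, 15, 15, 15, 15, 10, 5.
  40 → roll 1 (new)  [load 40/50]
  35 → roll 2 (new)  [load 35/50]
  30 → roll 3 (new)  [load 30/50]
  15 → roll 2  [load 50/50]
  15 → roll 3  [load 45/50]
  15 → roll 4 (new)  [load 15/50]
  15 → roll 4  [load 30/50]
  10 → roll 1  [load 50/50]
  5 → roll 3  [load 50/50]
4 paper rolls opened.

4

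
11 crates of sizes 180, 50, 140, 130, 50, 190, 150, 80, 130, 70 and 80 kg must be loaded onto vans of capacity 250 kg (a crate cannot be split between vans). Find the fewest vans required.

Total = 190 + 180 + 150 + 140 + 130 + 130 + 80 + 80 + 70 + 50 + 50 = 1250 kg.
Lower bound: ⌈1250/250⌉ = 5 vans.
Also, 6 crates each exceed 125 kg, and no two of those can share a van, so at least 6 vans are needed.
A packing using 6 vans:
  van 1: 190 + 50 = 240
  van 2: 180 + 70 = 250
  van 3: 150 + 80 = 230
  van 4: 140 + 80 = 220
  van 5: 130 + 50 = 180
  van 6: 130 = 130
This matches the lower bound, so 6 is optimal.

6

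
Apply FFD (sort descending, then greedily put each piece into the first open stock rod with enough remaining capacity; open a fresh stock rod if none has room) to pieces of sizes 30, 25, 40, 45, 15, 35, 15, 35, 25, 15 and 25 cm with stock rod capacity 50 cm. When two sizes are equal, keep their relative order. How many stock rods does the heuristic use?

7

Sorted descending: 45, 40, 35, 35, 30, 25, 25, 25, 15, 15, 15.
  45 → stock rod 1 (new)  [load 45/50]
  40 → stock rod 2 (new)  [load 40/50]
  35 → stock rod 3 (new)  [load 35/50]
  35 → stock rod 4 (new)  [load 35/50]
  30 → stock rod 5 (new)  [load 30/50]
  25 → stock rod 6 (new)  [load 25/50]
  25 → stock rod 6  [load 50/50]
  25 → stock rod 7 (new)  [load 25/50]
  15 → stock rod 3  [load 50/50]
  15 → stock rod 4  [load 50/50]
  15 → stock rod 5  [load 45/50]
7 stock rods opened.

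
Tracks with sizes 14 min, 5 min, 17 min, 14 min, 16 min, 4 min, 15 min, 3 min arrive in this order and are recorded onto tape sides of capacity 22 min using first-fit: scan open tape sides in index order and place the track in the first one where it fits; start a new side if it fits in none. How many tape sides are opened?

  14 → side 1 (new)  [load 14/22]
  5 → side 1  [load 19/22]
  17 → side 2 (new)  [load 17/22]
  14 → side 3 (new)  [load 14/22]
  16 → side 4 (new)  [load 16/22]
  4 → side 2  [load 21/22]
  15 → side 5 (new)  [load 15/22]
  3 → side 1  [load 22/22]
5 tape sides opened.

5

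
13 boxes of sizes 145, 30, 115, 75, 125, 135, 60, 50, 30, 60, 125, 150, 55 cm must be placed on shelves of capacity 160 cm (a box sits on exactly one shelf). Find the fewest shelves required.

9

Total = 150 + 145 + 135 + 125 + 125 + 115 + 75 + 60 + 60 + 55 + 50 + 30 + 30 = 1155 cm.
Lower bound: ⌈1155/160⌉ = 8 shelves.
A packing using 9 shelves:
  shelf 1: 150 = 150
  shelf 2: 145 = 145
  shelf 3: 135 = 135
  shelf 4: 125 + 30 = 155
  shelf 5: 125 + 30 = 155
  shelf 6: 115 = 115
  shelf 7: 75 + 60 = 135
  shelf 8: 60 + 55 = 115
  shelf 9: 50 = 50
No arrangement into 8 shelves stays within capacity, so 9 is optimal.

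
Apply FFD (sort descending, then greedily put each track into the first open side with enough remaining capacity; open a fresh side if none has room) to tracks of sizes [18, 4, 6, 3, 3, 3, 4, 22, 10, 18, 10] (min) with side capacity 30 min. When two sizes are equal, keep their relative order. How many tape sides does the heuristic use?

Sorted descending: 22, 18, 18, 10, 10, 6, 4, 4, 3, 3, 3.
  22 → side 1 (new)  [load 22/30]
  18 → side 2 (new)  [load 18/30]
  18 → side 3 (new)  [load 18/30]
  10 → side 2  [load 28/30]
  10 → side 3  [load 28/30]
  6 → side 1  [load 28/30]
  4 → side 4 (new)  [load 4/30]
  4 → side 4  [load 8/30]
  3 → side 4  [load 11/30]
  3 → side 4  [load 14/30]
  3 → side 4  [load 17/30]
4 tape sides opened.

4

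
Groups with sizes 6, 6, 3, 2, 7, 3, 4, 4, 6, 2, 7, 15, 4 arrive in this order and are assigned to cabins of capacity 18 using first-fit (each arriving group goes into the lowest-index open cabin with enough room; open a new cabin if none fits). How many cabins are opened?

5

  6 → cabin 1 (new)  [load 6/18]
  6 → cabin 1  [load 12/18]
  3 → cabin 1  [load 15/18]
  2 → cabin 1  [load 17/18]
  7 → cabin 2 (new)  [load 7/18]
  3 → cabin 2  [load 10/18]
  4 → cabin 2  [load 14/18]
  4 → cabin 2  [load 18/18]
  6 → cabin 3 (new)  [load 6/18]
  2 → cabin 3  [load 8/18]
  7 → cabin 3  [load 15/18]
  15 → cabin 4 (new)  [load 15/18]
  4 → cabin 5 (new)  [load 4/18]
5 cabins opened.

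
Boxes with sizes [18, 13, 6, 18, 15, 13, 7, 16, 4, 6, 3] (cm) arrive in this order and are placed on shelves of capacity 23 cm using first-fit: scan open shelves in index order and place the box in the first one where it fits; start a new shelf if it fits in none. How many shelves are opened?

6

  18 → shelf 1 (new)  [load 18/23]
  13 → shelf 2 (new)  [load 13/23]
  6 → shelf 2  [load 19/23]
  18 → shelf 3 (new)  [load 18/23]
  15 → shelf 4 (new)  [load 15/23]
  13 → shelf 5 (new)  [load 13/23]
  7 → shelf 4  [load 22/23]
  16 → shelf 6 (new)  [load 16/23]
  4 → shelf 1  [load 22/23]
  6 → shelf 5  [load 19/23]
  3 → shelf 2  [load 22/23]
6 shelves opened.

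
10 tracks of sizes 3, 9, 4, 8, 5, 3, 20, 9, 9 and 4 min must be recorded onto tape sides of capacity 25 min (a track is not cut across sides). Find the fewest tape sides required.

3

Total = 20 + 9 + 9 + 9 + 8 + 5 + 4 + 4 + 3 + 3 = 74 min.
Lower bound: ⌈74/25⌉ = 3 tape sides.
A packing using 3 tape sides:
  side 1: 20 + 5 = 25
  side 2: 9 + 9 + 4 + 3 = 25
  side 3: 9 + 8 + 4 + 3 = 24
This matches the lower bound, so 3 is optimal.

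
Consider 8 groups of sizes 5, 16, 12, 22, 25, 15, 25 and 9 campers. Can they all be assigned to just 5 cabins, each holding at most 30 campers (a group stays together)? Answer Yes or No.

A valid assignment using 5 cabins:
  cabin 1: 25 + 5 = 30
  cabin 2: 25 = 25
  cabin 3: 22 = 22
  cabin 4: 16 + 12 = 28
  cabin 5: 15 + 9 = 24
Every load is within 30 campers, so 5 cabins suffice.

Yes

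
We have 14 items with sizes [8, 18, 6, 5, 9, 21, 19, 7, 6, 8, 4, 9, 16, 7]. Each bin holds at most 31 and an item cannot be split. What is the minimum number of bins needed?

Total = 21 + 19 + 18 + 16 + 9 + 9 + 8 + 8 + 7 + 7 + 6 + 6 + 5 + 4 = 143.
Lower bound: ⌈143/31⌉ = 5 bins.
A packing using 5 bins:
  bin 1: 21 + 9 = 30
  bin 2: 19 + 9 = 28
  bin 3: 18 + 8 + 5 = 31
  bin 4: 16 + 8 + 7 = 31
  bin 5: 7 + 6 + 6 + 4 = 23
This matches the lower bound, so 5 is optimal.

5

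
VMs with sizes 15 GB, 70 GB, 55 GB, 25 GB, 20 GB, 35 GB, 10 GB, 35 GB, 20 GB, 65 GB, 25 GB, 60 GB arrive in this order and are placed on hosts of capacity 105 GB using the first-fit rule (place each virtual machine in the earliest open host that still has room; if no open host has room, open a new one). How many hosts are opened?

5

  15 → host 1 (new)  [load 15/105]
  70 → host 1  [load 85/105]
  55 → host 2 (new)  [load 55/105]
  25 → host 2  [load 80/105]
  20 → host 1  [load 105/105]
  35 → host 3 (new)  [load 35/105]
  10 → host 2  [load 90/105]
  35 → host 3  [load 70/105]
  20 → host 3  [load 90/105]
  65 → host 4 (new)  [load 65/105]
  25 → host 4  [load 90/105]
  60 → host 5 (new)  [load 60/105]
5 hosts opened.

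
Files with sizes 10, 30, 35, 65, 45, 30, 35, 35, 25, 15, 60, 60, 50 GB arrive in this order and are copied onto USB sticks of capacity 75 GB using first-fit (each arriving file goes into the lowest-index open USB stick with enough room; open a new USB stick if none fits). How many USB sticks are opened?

8

  10 → USB stick 1 (new)  [load 10/75]
  30 → USB stick 1  [load 40/75]
  35 → USB stick 1  [load 75/75]
  65 → USB stick 2 (new)  [load 65/75]
  45 → USB stick 3 (new)  [load 45/75]
  30 → USB stick 3  [load 75/75]
  35 → USB stick 4 (new)  [load 35/75]
  35 → USB stick 4  [load 70/75]
  25 → USB stick 5 (new)  [load 25/75]
  15 → USB stick 5  [load 40/75]
  60 → USB stick 6 (new)  [load 60/75]
  60 → USB stick 7 (new)  [load 60/75]
  50 → USB stick 8 (new)  [load 50/75]
8 USB sticks opened.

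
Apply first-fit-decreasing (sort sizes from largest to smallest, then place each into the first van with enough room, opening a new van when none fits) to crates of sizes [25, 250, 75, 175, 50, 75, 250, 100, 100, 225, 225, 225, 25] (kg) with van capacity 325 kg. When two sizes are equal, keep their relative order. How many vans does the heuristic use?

6

Sorted descending: 250, 250, 225, 225, 225, 175, 100, 100, 75, 75, 50, 25, 25.
  250 → van 1 (new)  [load 250/325]
  250 → van 2 (new)  [load 250/325]
  225 → van 3 (new)  [load 225/325]
  225 → van 4 (new)  [load 225/325]
  225 → van 5 (new)  [load 225/325]
  175 → van 6 (new)  [load 175/325]
  100 → van 3  [load 325/325]
  100 → van 4  [load 325/325]
  75 → van 1  [load 325/325]
  75 → van 2  [load 325/325]
  50 → van 5  [load 275/325]
  25 → van 5  [load 300/325]
  25 → van 5  [load 325/325]
6 vans opened.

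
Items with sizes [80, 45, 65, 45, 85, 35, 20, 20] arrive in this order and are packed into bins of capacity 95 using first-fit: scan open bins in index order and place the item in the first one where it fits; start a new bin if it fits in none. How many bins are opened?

5

  80 → bin 1 (new)  [load 80/95]
  45 → bin 2 (new)  [load 45/95]
  65 → bin 3 (new)  [load 65/95]
  45 → bin 2  [load 90/95]
  85 → bin 4 (new)  [load 85/95]
  35 → bin 5 (new)  [load 35/95]
  20 → bin 3  [load 85/95]
  20 → bin 5  [load 55/95]
5 bins opened.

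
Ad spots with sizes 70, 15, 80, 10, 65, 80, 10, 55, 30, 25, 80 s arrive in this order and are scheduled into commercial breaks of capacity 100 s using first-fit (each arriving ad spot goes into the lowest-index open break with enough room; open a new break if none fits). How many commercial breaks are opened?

6

  70 → break 1 (new)  [load 70/100]
  15 → break 1  [load 85/100]
  80 → break 2 (new)  [load 80/100]
  10 → break 1  [load 95/100]
  65 → break 3 (new)  [load 65/100]
  80 → break 4 (new)  [load 80/100]
  10 → break 2  [load 90/100]
  55 → break 5 (new)  [load 55/100]
  30 → break 3  [load 95/100]
  25 → break 5  [load 80/100]
  80 → break 6 (new)  [load 80/100]
6 commercial breaks opened.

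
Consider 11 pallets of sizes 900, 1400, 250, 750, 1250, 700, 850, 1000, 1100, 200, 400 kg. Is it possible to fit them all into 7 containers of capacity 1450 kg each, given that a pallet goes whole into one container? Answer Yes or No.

Yes

A valid assignment using 7 containers:
  container 1: 1400 = 1400
  container 2: 1250 + 200 = 1450
  container 3: 1100 + 250 = 1350
  container 4: 1000 + 400 = 1400
  container 5: 900 = 900
  container 6: 850 = 850
  container 7: 750 + 700 = 1450
Every load is within 1450 kg, so 7 containers suffice.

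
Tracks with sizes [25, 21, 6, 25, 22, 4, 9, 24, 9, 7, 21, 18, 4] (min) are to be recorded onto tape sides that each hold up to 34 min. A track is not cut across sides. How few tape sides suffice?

7

Total = 25 + 25 + 24 + 22 + 21 + 21 + 18 + 9 + 9 + 7 + 6 + 4 + 4 = 195 min.
Lower bound: ⌈195/34⌉ = 6 tape sides.
Also, 7 tracks each exceed 17 min, and no two of those can share a side, so at least 7 tape sides are needed.
A packing using 7 tape sides:
  side 1: 25 + 9 = 34
  side 2: 25 + 9 = 34
  side 3: 24 + 7 = 31
  side 4: 22 + 6 + 4 = 32
  side 5: 21 + 4 = 25
  side 6: 21 = 21
  side 7: 18 = 18
This matches the lower bound, so 7 is optimal.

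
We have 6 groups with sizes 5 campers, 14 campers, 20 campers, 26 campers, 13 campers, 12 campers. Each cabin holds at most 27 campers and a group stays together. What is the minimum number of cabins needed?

4

Total = 26 + 20 + 14 + 13 + 12 + 5 = 90 campers.
Lower bound: ⌈90/27⌉ = 4 cabins.
A packing using 4 cabins:
  cabin 1: 26 = 26
  cabin 2: 20 + 5 = 25
  cabin 3: 14 + 13 = 27
  cabin 4: 12 = 12
This matches the lower bound, so 4 is optimal.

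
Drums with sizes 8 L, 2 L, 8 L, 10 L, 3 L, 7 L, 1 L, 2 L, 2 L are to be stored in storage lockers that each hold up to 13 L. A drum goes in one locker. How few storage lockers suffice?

Total = 10 + 8 + 8 + 7 + 3 + 2 + 2 + 2 + 1 = 43 L.
Lower bound: ⌈43/13⌉ = 4 storage lockers.
A packing using 4 storage lockers:
  locker 1: 10 + 3 = 13
  locker 2: 8 + 2 + 2 + 1 = 13
  locker 3: 8 + 2 = 10
  locker 4: 7 = 7
This matches the lower bound, so 4 is optimal.

4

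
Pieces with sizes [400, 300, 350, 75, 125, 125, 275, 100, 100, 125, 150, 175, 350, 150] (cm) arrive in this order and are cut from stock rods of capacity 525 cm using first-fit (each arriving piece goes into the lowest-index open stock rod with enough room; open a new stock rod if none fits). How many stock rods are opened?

  400 → stock rod 1 (new)  [load 400/525]
  300 → stock rod 2 (new)  [load 300/525]
  350 → stock rod 3 (new)  [load 350/525]
  75 → stock rod 1  [load 475/525]
  125 → stock rod 2  [load 425/525]
  125 → stock rod 3  [load 475/525]
  275 → stock rod 4 (new)  [load 275/525]
  100 → stock rod 2  [load 525/525]
  100 → stock rod 4  [load 375/525]
  125 → stock rod 4  [load 500/525]
  150 → stock rod 5 (new)  [load 150/525]
  175 → stock rod 5  [load 325/525]
  350 → stock rod 6 (new)  [load 350/525]
  150 → stock rod 5  [load 475/525]
6 stock rods opened.

6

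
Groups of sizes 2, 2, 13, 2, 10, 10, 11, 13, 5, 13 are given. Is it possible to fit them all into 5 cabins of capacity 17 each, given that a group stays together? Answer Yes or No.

Total = 81; ⌈81/17⌉ = 5.
6 groups each exceed half the capacity and cannot share a cabin, forcing at least 6 cabins.
At least 6 cabins are required, but only 5 are allowed.

No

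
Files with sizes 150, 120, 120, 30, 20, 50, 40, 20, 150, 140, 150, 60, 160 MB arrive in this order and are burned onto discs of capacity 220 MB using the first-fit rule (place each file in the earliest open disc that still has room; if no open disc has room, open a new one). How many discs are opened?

  150 → disc 1 (new)  [load 150/220]
  120 → disc 2 (new)  [load 120/220]
  120 → disc 3 (new)  [load 120/220]
  30 → disc 1  [load 180/220]
  20 → disc 1  [load 200/220]
  50 → disc 2  [load 170/220]
  40 → disc 2  [load 210/220]
  20 → disc 1  [load 220/220]
  150 → disc 4 (new)  [load 150/220]
  140 → disc 5 (new)  [load 140/220]
  150 → disc 6 (new)  [load 150/220]
  60 → disc 3  [load 180/220]
  160 → disc 7 (new)  [load 160/220]
7 discs opened.

7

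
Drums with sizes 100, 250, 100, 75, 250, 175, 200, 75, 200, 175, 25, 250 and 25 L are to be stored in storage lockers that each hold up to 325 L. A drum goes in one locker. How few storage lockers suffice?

7

Total = 250 + 250 + 250 + 200 + 200 + 175 + 175 + 100 + 100 + 75 + 75 + 25 + 25 = 1900 L.
Lower bound: ⌈1900/325⌉ = 6 storage lockers.
Also, 7 drums each exceed 325/2 L, and no two of those can share a locker, so at least 7 storage lockers are needed.
A packing using 7 storage lockers:
  locker 1: 250 + 75 = 325
  locker 2: 250 + 75 = 325
  locker 3: 250 + 25 + 25 = 300
  locker 4: 200 + 100 = 300
  locker 5: 200 + 100 = 300
  locker 6: 175 = 175
  locker 7: 175 = 175
This matches the lower bound, so 7 is optimal.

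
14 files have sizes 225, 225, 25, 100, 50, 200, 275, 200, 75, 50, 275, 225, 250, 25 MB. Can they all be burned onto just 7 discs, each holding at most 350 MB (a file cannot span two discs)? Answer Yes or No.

No

Total = 2200 MB; ⌈2200/350⌉ = 7.
8 files each exceed half the capacity and cannot share a disc, forcing at least 8 discs.
At least 8 discs are required, but only 7 are allowed.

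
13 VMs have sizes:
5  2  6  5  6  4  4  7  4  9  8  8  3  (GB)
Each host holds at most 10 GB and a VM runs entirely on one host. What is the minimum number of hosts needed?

Total = 9 + 8 + 8 + 7 + 6 + 6 + 5 + 5 + 4 + 4 + 4 + 3 + 2 = 71 GB.
Lower bound: ⌈71/10⌉ = 8 hosts.
A packing using 8 hosts:
  host 1: 9 = 9
  host 2: 8 + 2 = 10
  host 3: 8 = 8
  host 4: 7 + 3 = 10
  host 5: 6 + 4 = 10
  host 6: 6 + 4 = 10
  host 7: 5 + 5 = 10
  host 8: 4 = 4
This matches the lower bound, so 8 is optimal.

8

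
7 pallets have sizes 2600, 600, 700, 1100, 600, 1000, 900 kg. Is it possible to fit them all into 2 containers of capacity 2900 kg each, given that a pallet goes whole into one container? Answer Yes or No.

No

Total = 7500 kg; ⌈7500/2900⌉ = 3.
At least 3 containers are required, but only 2 are allowed.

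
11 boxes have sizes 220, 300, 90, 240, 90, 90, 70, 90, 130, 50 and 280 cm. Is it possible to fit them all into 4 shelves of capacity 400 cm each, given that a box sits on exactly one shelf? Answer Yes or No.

Total = 1650 cm; ⌈1650/400⌉ = 5.
At least 5 shelves are required, but only 4 are allowed.

No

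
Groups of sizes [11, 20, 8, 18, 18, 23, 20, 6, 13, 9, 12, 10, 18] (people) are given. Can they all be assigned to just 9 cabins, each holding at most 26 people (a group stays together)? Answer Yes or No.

Yes

A valid assignment using 9 cabins:
  cabin 1: 23 = 23
  cabin 2: 20 + 6 = 26
  cabin 3: 20 = 20
  cabin 4: 18 + 8 = 26
  cabin 5: 18 = 18
  cabin 6: 18 = 18
  cabin 7: 13 + 12 = 25
  cabin 8: 11 + 10 = 21
  cabin 9: 9 = 9
Every load is within 26 people, so 9 cabins suffice.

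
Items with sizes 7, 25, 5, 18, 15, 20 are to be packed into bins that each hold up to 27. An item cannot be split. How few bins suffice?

4

Total = 25 + 20 + 18 + 15 + 7 + 5 = 90.
Lower bound: ⌈90/27⌉ = 4 bins.
A packing using 4 bins:
  bin 1: 25 = 25
  bin 2: 20 + 7 = 27
  bin 3: 18 + 5 = 23
  bin 4: 15 = 15
This matches the lower bound, so 4 is optimal.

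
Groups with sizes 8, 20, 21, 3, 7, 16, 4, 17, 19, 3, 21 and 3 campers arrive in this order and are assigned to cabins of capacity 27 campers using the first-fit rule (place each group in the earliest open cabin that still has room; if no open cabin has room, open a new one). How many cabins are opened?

  8 → cabin 1 (new)  [load 8/27]
  20 → cabin 2 (new)  [load 20/27]
  21 → cabin 3 (new)  [load 21/27]
  3 → cabin 1  [load 11/27]
  7 → cabin 1  [load 18/27]
  16 → cabin 4 (new)  [load 16/27]
  4 → cabin 1  [load 22/27]
  17 → cabin 5 (new)  [load 17/27]
  19 → cabin 6 (new)  [load 19/27]
  3 → cabin 1  [load 25/27]
  21 → cabin 7 (new)  [load 21/27]
  3 → cabin 2  [load 23/27]
7 cabins opened.

7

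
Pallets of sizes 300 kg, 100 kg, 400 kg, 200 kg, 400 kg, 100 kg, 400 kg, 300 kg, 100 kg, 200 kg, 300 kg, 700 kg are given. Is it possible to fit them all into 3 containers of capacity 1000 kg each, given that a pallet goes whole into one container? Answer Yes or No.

Total = 3500 kg; ⌈3500/1000⌉ = 4.
At least 4 containers are required, but only 3 are allowed.

No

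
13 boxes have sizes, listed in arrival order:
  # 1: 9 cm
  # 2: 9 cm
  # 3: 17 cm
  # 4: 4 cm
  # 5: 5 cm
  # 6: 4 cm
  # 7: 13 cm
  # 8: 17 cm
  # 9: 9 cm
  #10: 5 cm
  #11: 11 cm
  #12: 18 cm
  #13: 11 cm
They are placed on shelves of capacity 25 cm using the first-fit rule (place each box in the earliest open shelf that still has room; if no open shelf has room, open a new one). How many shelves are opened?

7

  9 → shelf 1 (new)  [load 9/25]
  9 → shelf 1  [load 18/25]
  17 → shelf 2 (new)  [load 17/25]
  4 → shelf 1  [load 22/25]
  5 → shelf 2  [load 22/25]
  4 → shelf 3 (new)  [load 4/25]
  13 → shelf 3  [load 17/25]
  17 → shelf 4 (new)  [load 17/25]
  9 → shelf 5 (new)  [load 9/25]
  5 → shelf 3  [load 22/25]
  11 → shelf 5  [load 20/25]
  18 → shelf 6 (new)  [load 18/25]
  11 → shelf 7 (new)  [load 11/25]
7 shelves opened.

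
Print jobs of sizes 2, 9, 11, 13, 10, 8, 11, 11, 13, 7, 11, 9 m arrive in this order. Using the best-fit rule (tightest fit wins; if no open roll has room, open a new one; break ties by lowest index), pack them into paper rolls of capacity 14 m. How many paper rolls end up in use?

  2 → roll 1 (new)  [load 2/14]
  9 → roll 1  [load 11/14]
  11 → roll 2 (new)  [load 11/14]
  13 → roll 3 (new)  [load 13/14]
  10 → roll 4 (new)  [load 10/14]
  8 → roll 5 (new)  [load 8/14]
  11 → roll 6 (new)  [load 11/14]
  11 → roll 7 (new)  [load 11/14]
  13 → roll 8 (new)  [load 13/14]
  7 → roll 9 (new)  [load 7/14]
  11 → roll 10 (new)  [load 11/14]
  9 → roll 11 (new)  [load 9/14]
11 paper rolls opened.

11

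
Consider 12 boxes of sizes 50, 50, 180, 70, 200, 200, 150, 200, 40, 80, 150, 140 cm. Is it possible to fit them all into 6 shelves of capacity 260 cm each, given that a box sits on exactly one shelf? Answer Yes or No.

Total = 1510 cm; ⌈1510/260⌉ = 6.
7 boxes each exceed half the capacity and cannot share a shelf, forcing at least 7 shelves.
At least 7 shelves are required, but only 6 are allowed.

No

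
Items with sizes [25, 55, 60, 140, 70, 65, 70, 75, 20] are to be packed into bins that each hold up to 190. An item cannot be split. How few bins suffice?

Total = 140 + 75 + 70 + 70 + 65 + 60 + 55 + 25 + 20 = 580.
Lower bound: ⌈580/190⌉ = 4 bins.
A packing using 4 bins:
  bin 1: 140 + 25 + 20 = 185
  bin 2: 75 + 70 = 145
  bin 3: 70 + 65 + 55 = 190
  bin 4: 60 = 60
This matches the lower bound, so 4 is optimal.

4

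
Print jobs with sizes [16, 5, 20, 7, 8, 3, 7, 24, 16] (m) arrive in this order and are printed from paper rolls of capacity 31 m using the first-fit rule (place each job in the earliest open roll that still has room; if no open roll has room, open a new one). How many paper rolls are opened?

4

  16 → roll 1 (new)  [load 16/31]
  5 → roll 1  [load 21/31]
  20 → roll 2 (new)  [load 20/31]
  7 → roll 1  [load 28/31]
  8 → roll 2  [load 28/31]
  3 → roll 1  [load 31/31]
  7 → roll 3 (new)  [load 7/31]
  24 → roll 3  [load 31/31]
  16 → roll 4 (new)  [load 16/31]
4 paper rolls opened.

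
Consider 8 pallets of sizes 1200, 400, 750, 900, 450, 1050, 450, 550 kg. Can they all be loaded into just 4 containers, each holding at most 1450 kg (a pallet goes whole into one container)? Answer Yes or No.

Total = 5750 kg; ⌈5750/1450⌉ = 4.
The bound of 4 does not rule out 4, but exhaustive search shows no assignment into 4 containers of capacity 1450 kg exists — the minimum is 5.

No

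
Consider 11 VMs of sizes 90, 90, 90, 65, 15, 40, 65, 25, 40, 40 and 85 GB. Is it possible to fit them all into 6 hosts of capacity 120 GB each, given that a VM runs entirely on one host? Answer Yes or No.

No

Total = 645 GB; ⌈645/120⌉ = 6.
The bound of 6 does not rule out 6, but exhaustive search shows no assignment into 6 hosts of capacity 120 GB exists — the minimum is 7.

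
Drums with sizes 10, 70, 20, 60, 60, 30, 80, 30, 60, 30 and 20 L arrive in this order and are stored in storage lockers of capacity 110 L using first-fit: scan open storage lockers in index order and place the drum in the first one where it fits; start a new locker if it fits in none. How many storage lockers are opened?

5

  10 → locker 1 (new)  [load 10/110]
  70 → locker 1  [load 80/110]
  20 → locker 1  [load 100/110]
  60 → locker 2 (new)  [load 60/110]
  60 → locker 3 (new)  [load 60/110]
  30 → locker 2  [load 90/110]
  80 → locker 4 (new)  [load 80/110]
  30 → locker 3  [load 90/110]
  60 → locker 5 (new)  [load 60/110]
  30 → locker 4  [load 110/110]
  20 → locker 2  [load 110/110]
5 storage lockers opened.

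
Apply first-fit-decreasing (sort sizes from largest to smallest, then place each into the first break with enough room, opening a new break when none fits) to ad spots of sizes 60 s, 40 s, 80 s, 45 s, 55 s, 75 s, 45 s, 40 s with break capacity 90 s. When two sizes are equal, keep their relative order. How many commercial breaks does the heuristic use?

6

Sorted descending: 80, 75, 60, 55, 45, 45, 40, 40.
  80 → break 1 (new)  [load 80/90]
  75 → break 2 (new)  [load 75/90]
  60 → break 3 (new)  [load 60/90]
  55 → break 4 (new)  [load 55/90]
  45 → break 5 (new)  [load 45/90]
  45 → break 5  [load 90/90]
  40 → break 6 (new)  [load 40/90]
  40 → break 6  [load 80/90]
6 commercial breaks opened.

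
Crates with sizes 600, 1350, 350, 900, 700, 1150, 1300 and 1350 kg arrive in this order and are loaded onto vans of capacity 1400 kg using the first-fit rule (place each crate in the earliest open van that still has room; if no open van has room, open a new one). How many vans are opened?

7

  600 → van 1 (new)  [load 600/1400]
  1350 → van 2 (new)  [load 1350/1400]
  350 → van 1  [load 950/1400]
  900 → van 3 (new)  [load 900/1400]
  700 → van 4 (new)  [load 700/1400]
  1150 → van 5 (new)  [load 1150/1400]
  1300 → van 6 (new)  [load 1300/1400]
  1350 → van 7 (new)  [load 1350/1400]
7 vans opened.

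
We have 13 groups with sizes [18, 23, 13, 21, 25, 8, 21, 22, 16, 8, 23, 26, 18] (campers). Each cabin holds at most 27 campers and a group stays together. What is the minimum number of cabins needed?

11

Total = 26 + 25 + 23 + 23 + 22 + 21 + 21 + 18 + 18 + 16 + 13 + 8 + 8 = 242 campers.
Lower bound: ⌈242/27⌉ = 9 cabins.
Also, 10 groups each exceed 27/2 campers, and no two of those can share a cabin, so at least 10 cabins are needed.
A packing using 11 cabins:
  cabin 1: 26 = 26
  cabin 2: 25 = 25
  cabin 3: 23 = 23
  cabin 4: 23 = 23
  cabin 5: 22 = 22
  cabin 6: 21 = 21
  cabin 7: 21 = 21
  cabin 8: 18 + 8 = 26
  cabin 9: 18 + 8 = 26
  cabin 10: 16 = 16
  cabin 11: 13 = 13
No arrangement into 10 cabins stays within capacity, so 11 is optimal.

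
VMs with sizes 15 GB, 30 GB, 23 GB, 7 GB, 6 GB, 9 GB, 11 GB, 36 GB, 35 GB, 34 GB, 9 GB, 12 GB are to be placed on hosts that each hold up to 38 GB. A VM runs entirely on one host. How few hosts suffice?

7

Total = 36 + 35 + 34 + 30 + 23 + 15 + 12 + 11 + 9 + 9 + 7 + 6 = 227 GB.
Lower bound: ⌈227/38⌉ = 6 hosts.
A packing using 7 hosts:
  host 1: 36 = 36
  host 2: 35 = 35
  host 3: 34 = 34
  host 4: 30 + 7 = 37
  host 5: 23 + 15 = 38
  host 6: 12 + 11 + 9 + 6 = 38
  host 7: 9 = 9
No arrangement into 6 hosts stays within capacity, so 7 is optimal.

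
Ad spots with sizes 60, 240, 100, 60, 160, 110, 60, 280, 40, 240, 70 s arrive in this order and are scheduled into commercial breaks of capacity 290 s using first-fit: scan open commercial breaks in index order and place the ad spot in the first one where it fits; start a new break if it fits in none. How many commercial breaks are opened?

6

  60 → break 1 (new)  [load 60/290]
  240 → break 2 (new)  [load 240/290]
  100 → break 1  [load 160/290]
  60 → break 1  [load 220/290]
  160 → break 3 (new)  [load 160/290]
  110 → break 3  [load 270/290]
  60 → break 1  [load 280/290]
  280 → break 4 (new)  [load 280/290]
  40 → break 2  [load 280/290]
  240 → break 5 (new)  [load 240/290]
  70 → break 6 (new)  [load 70/290]
6 commercial breaks opened.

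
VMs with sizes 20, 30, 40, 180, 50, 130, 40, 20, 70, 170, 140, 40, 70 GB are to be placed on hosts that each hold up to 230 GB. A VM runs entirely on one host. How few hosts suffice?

Total = 180 + 170 + 140 + 130 + 70 + 70 + 50 + 40 + 40 + 40 + 30 + 20 + 20 = 1000 GB.
Lower bound: ⌈1000/230⌉ = 5 hosts.
A packing using 5 hosts:
  host 1: 180 + 50 = 230
  host 2: 170 + 40 + 20 = 230
  host 3: 140 + 70 + 20 = 230
  host 4: 130 + 70 + 30 = 230
  host 5: 40 + 40 = 80
This matches the lower bound, so 5 is optimal.

5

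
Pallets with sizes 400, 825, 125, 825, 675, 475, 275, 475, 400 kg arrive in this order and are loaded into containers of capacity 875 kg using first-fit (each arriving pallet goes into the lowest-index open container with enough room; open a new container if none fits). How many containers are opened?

  400 → container 1 (new)  [load 400/875]
  825 → container 2 (new)  [load 825/875]
  125 → container 1  [load 525/875]
  825 → container 3 (new)  [load 825/875]
  675 → container 4 (new)  [load 675/875]
  475 → container 5 (new)  [load 475/875]
  275 → container 1  [load 800/875]
  475 → container 6 (new)  [load 475/875]
  400 → container 5  [load 875/875]
6 containers opened.

6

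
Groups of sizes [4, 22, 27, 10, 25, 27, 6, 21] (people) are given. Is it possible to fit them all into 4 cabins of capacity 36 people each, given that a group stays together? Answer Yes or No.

Total = 142 people; ⌈142/36⌉ = 4.
5 groups each exceed half the capacity and cannot share a cabin, forcing at least 5 cabins.
At least 5 cabins are required, but only 4 are allowed.

No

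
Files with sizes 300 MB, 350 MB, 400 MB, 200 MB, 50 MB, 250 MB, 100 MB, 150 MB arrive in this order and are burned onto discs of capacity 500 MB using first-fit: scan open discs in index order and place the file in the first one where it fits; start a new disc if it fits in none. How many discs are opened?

4

  300 → disc 1 (new)  [load 300/500]
  350 → disc 2 (new)  [load 350/500]
  400 → disc 3 (new)  [load 400/500]
  200 → disc 1  [load 500/500]
  50 → disc 2  [load 400/500]
  250 → disc 4 (new)  [load 250/500]
  100 → disc 2  [load 500/500]
  150 → disc 4  [load 400/500]
4 discs opened.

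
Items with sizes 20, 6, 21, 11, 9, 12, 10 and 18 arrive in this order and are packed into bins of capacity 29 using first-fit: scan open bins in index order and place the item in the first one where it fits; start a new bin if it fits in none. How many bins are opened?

5

  20 → bin 1 (new)  [load 20/29]
  6 → bin 1  [load 26/29]
  21 → bin 2 (new)  [load 21/29]
  11 → bin 3 (new)  [load 11/29]
  9 → bin 3  [load 20/29]
  12 → bin 4 (new)  [load 12/29]
  10 → bin 4  [load 22/29]
  18 → bin 5 (new)  [load 18/29]
5 bins opened.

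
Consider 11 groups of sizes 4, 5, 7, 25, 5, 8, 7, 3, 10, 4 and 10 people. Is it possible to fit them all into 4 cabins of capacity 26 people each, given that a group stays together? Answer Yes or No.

Yes

A valid assignment using 4 cabins:
  cabin 1: 25 = 25
  cabin 2: 10 + 10 + 5 = 25
  cabin 3: 8 + 7 + 7 + 4 = 26
  cabin 4: 5 + 4 + 3 = 12
Every load is within 26 people, so 4 cabins suffice.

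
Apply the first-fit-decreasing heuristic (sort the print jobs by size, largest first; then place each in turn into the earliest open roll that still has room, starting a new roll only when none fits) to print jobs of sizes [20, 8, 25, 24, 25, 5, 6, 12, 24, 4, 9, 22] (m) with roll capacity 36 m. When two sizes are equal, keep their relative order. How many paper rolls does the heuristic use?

6

Sorted descending: 25, 25, 24, 24, 22, 20, 12, 9, 8, 6, 5, 4.
  25 → roll 1 (new)  [load 25/36]
  25 → roll 2 (new)  [load 25/36]
  24 → roll 3 (new)  [load 24/36]
  24 → roll 4 (new)  [load 24/36]
  22 → roll 5 (new)  [load 22/36]
  20 → roll 6 (new)  [load 20/36]
  12 → roll 3  [load 36/36]
  9 → roll 1  [load 34/36]
  8 → roll 2  [load 33/36]
  6 → roll 4  [load 30/36]
  5 → roll 4  [load 35/36]
  4 → roll 5  [load 26/36]
6 paper rolls opened.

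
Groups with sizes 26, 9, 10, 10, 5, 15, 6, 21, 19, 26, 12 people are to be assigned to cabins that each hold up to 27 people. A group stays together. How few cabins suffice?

7

Total = 26 + 26 + 21 + 19 + 15 + 12 + 10 + 10 + 9 + 6 + 5 = 159 people.
Lower bound: ⌈159/27⌉ = 6 cabins.
A packing using 7 cabins:
  cabin 1: 26 = 26
  cabin 2: 26 = 26
  cabin 3: 21 + 6 = 27
  cabin 4: 19 + 5 = 24
  cabin 5: 15 + 12 = 27
  cabin 6: 10 + 10 = 20
  cabin 7: 9 = 9
No arrangement into 6 cabins stays within capacity, so 7 is optimal.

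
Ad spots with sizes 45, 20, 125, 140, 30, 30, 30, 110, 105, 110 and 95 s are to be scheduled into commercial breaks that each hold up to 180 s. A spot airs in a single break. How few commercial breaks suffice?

6

Total = 140 + 125 + 110 + 110 + 105 + 95 + 45 + 30 + 30 + 30 + 20 = 840 s.
Lower bound: ⌈840/180⌉ = 5 commercial breaks.
Also, 6 ad spots each exceed 90 s, and no two of those can share a break, so at least 6 commercial breaks are needed.
A packing using 6 commercial breaks:
  break 1: 140 + 30 = 170
  break 2: 125 + 45 = 170
  break 3: 110 + 30 + 30 = 170
  break 4: 110 + 20 = 130
  break 5: 105 = 105
  break 6: 95 = 95
This matches the lower bound, so 6 is optimal.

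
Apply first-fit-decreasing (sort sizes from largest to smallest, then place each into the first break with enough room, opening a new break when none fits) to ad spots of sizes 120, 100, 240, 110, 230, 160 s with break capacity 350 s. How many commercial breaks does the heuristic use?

3

Sorted descending: 240, 230, 160, 120, 110, 100.
  240 → break 1 (new)  [load 240/350]
  230 → break 2 (new)  [load 230/350]
  160 → break 3 (new)  [load 160/350]
  120 → break 2  [load 350/350]
  110 → break 1  [load 350/350]
  100 → break 3  [load 260/350]
3 commercial breaks opened.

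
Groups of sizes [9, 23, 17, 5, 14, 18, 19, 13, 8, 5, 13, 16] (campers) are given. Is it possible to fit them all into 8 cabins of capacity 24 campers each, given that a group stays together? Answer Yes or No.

A valid assignment using 8 cabins:
  cabin 1: 23 = 23
  cabin 2: 19 + 5 = 24
  cabin 3: 18 + 5 = 23
  cabin 4: 17 = 17
  cabin 5: 16 + 8 = 24
  cabin 6: 14 + 9 = 23
  cabin 7: 13 = 13
  cabin 8: 13 = 13
Every load is within 24 campers, so 8 cabins suffice.

Yes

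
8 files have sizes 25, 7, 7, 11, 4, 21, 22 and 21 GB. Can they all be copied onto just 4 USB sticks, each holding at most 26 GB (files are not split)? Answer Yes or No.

No

Total = 118 GB; ⌈118/26⌉ = 5.
At least 5 USB sticks are required, but only 4 are allowed.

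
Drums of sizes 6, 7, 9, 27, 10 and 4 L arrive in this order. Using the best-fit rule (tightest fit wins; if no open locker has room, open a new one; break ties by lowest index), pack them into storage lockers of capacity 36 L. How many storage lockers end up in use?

  6 → locker 1 (new)  [load 6/36]
  7 → locker 1  [load 13/36]
  9 → locker 1  [load 22/36]
  27 → locker 2 (new)  [load 27/36]
  10 → locker 1  [load 32/36]
  4 → locker 1  [load 36/36]
2 storage lockers opened.

2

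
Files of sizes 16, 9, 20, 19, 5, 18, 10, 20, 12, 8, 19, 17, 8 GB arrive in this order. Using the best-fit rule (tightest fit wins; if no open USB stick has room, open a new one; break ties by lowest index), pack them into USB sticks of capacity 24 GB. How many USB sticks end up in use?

  16 → USB stick 1 (new)  [load 16/24]
  9 → USB stick 2 (new)  [load 9/24]
  20 → USB stick 3 (new)  [load 20/24]
  19 → USB stick 4 (new)  [load 19/24]
  5 → USB stick 4  [load 24/24]
  18 → USB stick 5 (new)  [load 18/24]
  10 → USB stick 2  [load 19/24]
  20 → USB stick 6 (new)  [load 20/24]
  12 → USB stick 7 (new)  [load 12/24]
  8 → USB stick 1  [load 24/24]
  19 → USB stick 8 (new)  [load 19/24]
  17 → USB stick 9 (new)  [load 17/24]
  8 → USB stick 7  [load 20/24]
9 USB sticks opened.

9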